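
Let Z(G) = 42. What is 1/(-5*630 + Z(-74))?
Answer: -1/3108 ≈ -0.00032175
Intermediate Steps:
1/(-5*630 + Z(-74)) = 1/(-5*630 + 42) = 1/(-3150 + 42) = 1/(-3108) = -1/3108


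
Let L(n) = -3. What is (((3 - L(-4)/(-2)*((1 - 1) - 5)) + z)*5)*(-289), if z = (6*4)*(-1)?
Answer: 39015/2 ≈ 19508.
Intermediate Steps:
z = -24 (z = 24*(-1) = -24)
(((3 - L(-4)/(-2)*((1 - 1) - 5)) + z)*5)*(-289) = (((3 - (-3/(-2))*((1 - 1) - 5)) - 24)*5)*(-289) = (((3 - (-3*(-1/2))*(0 - 5)) - 24)*5)*(-289) = (((3 - 3*(-5)/2) - 24)*5)*(-289) = (((3 - 1*(-15/2)) - 24)*5)*(-289) = (((3 + 15/2) - 24)*5)*(-289) = ((21/2 - 24)*5)*(-289) = -27/2*5*(-289) = -135/2*(-289) = 39015/2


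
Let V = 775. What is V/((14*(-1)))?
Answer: -775/14 ≈ -55.357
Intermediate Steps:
V/((14*(-1))) = 775/((14*(-1))) = 775/(-14) = 775*(-1/14) = -775/14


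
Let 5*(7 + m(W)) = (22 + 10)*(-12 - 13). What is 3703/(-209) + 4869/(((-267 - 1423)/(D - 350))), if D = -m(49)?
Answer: 179966573/353210 ≈ 509.52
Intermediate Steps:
m(W) = -167 (m(W) = -7 + ((22 + 10)*(-12 - 13))/5 = -7 + (32*(-25))/5 = -7 + (⅕)*(-800) = -7 - 160 = -167)
D = 167 (D = -1*(-167) = 167)
3703/(-209) + 4869/(((-267 - 1423)/(D - 350))) = 3703/(-209) + 4869/(((-267 - 1423)/(167 - 350))) = 3703*(-1/209) + 4869/((-1690/(-183))) = -3703/209 + 4869/((-1690*(-1/183))) = -3703/209 + 4869/(1690/183) = -3703/209 + 4869*(183/1690) = -3703/209 + 891027/1690 = 179966573/353210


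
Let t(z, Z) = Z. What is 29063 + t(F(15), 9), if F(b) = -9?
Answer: 29072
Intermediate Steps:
29063 + t(F(15), 9) = 29063 + 9 = 29072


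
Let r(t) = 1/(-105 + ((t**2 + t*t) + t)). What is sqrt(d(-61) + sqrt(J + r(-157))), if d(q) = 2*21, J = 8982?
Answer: sqrt(25247557608 + 24518*sqrt(5399370546427))/24518 ≈ 11.695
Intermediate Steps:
r(t) = 1/(-105 + t + 2*t**2) (r(t) = 1/(-105 + ((t**2 + t**2) + t)) = 1/(-105 + (2*t**2 + t)) = 1/(-105 + (t + 2*t**2)) = 1/(-105 + t + 2*t**2))
d(q) = 42
sqrt(d(-61) + sqrt(J + r(-157))) = sqrt(42 + sqrt(8982 + 1/(-105 - 157 + 2*(-157)**2))) = sqrt(42 + sqrt(8982 + 1/(-105 - 157 + 2*24649))) = sqrt(42 + sqrt(8982 + 1/(-105 - 157 + 49298))) = sqrt(42 + sqrt(8982 + 1/49036)) = sqrt(42 + sqrt(440441353/49036)) = sqrt(42 + sqrt(5399370546427)/24518)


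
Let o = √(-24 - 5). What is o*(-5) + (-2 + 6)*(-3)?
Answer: -12 - 5*I*√29 ≈ -12.0 - 26.926*I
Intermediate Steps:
o = I*√29 (o = √(-29) = I*√29 ≈ 5.3852*I)
o*(-5) + (-2 + 6)*(-3) = (I*√29)*(-5) + (-2 + 6)*(-3) = -5*I*√29 + 4*(-3) = -5*I*√29 - 12 = -12 - 5*I*√29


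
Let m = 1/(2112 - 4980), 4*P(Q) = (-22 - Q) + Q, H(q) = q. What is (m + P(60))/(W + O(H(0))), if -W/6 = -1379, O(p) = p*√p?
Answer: -15775/23729832 ≈ -0.00066478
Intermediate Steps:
P(Q) = -11/2 (P(Q) = ((-22 - Q) + Q)/4 = (¼)*(-22) = -11/2)
O(p) = p^(3/2)
m = -1/2868 (m = 1/(-2868) = -1/2868 ≈ -0.00034868)
W = 8274 (W = -6*(-1379) = 8274)
(m + P(60))/(W + O(H(0))) = (-1/2868 - 11/2)/(8274 + 0^(3/2)) = -15775/(2868*(8274 + 0)) = -15775/2868/8274 = -15775/2868*1/8274 = -15775/23729832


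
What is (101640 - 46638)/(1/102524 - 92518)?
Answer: -5639025048/9485315431 ≈ -0.59450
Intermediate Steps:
(101640 - 46638)/(1/102524 - 92518) = 55002/(1/102524 - 92518) = 55002/(-9485315431/102524) = 55002*(-102524/9485315431) = -5639025048/9485315431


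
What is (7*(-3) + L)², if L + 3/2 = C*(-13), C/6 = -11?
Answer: 2792241/4 ≈ 6.9806e+5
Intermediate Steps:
C = -66 (C = 6*(-11) = -66)
L = 1713/2 (L = -3/2 - 66*(-13) = -3/2 + 858 = 1713/2 ≈ 856.50)
(7*(-3) + L)² = (7*(-3) + 1713/2)² = (-21 + 1713/2)² = (1671/2)² = 2792241/4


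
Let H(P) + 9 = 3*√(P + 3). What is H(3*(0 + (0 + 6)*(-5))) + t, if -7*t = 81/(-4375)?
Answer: -275544/30625 + 3*I*√87 ≈ -8.9974 + 27.982*I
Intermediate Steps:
H(P) = -9 + 3*√(3 + P) (H(P) = -9 + 3*√(P + 3) = -9 + 3*√(3 + P))
t = 81/30625 (t = -81/(7*(-4375)) = -81*(-1)/(7*4375) = -⅐*(-81/4375) = 81/30625 ≈ 0.0026449)
H(3*(0 + (0 + 6)*(-5))) + t = (-9 + 3*√(3 + 3*(0 + (0 + 6)*(-5)))) + 81/30625 = (-9 + 3*√(3 + 3*(0 + 6*(-5)))) + 81/30625 = (-9 + 3*√(3 + 3*(0 - 30))) + 81/30625 = (-9 + 3*√(3 + 3*(-30))) + 81/30625 = (-9 + 3*√(3 - 90)) + 81/30625 = (-9 + 3*√(-87)) + 81/30625 = (-9 + 3*(I*√87)) + 81/30625 = (-9 + 3*I*√87) + 81/30625 = -275544/30625 + 3*I*√87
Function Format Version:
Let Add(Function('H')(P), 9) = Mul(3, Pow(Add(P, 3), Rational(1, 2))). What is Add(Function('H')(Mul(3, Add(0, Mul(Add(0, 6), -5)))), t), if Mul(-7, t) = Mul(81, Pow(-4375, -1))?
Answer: Add(Rational(-275544, 30625), Mul(3, I, Pow(87, Rational(1, 2)))) ≈ Add(-8.9974, Mul(27.982, I))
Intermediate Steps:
Function('H')(P) = Add(-9, Mul(3, Pow(Add(3, P), Rational(1, 2)))) (Function('H')(P) = Add(-9, Mul(3, Pow(Add(P, 3), Rational(1, 2)))) = Add(-9, Mul(3, Pow(Add(3, P), Rational(1, 2)))))
t = Rational(81, 30625) (t = Mul(Rational(-1, 7), Mul(81, Pow(-4375, -1))) = Mul(Rational(-1, 7), Mul(81, Rational(-1, 4375))) = Mul(Rational(-1, 7), Rational(-81, 4375)) = Rational(81, 30625) ≈ 0.0026449)
Add(Function('H')(Mul(3, Add(0, Mul(Add(0, 6), -5)))), t) = Add(Add(-9, Mul(3, Pow(Add(3, Mul(3, Add(0, Mul(Add(0, 6), -5)))), Rational(1, 2)))), Rational(81, 30625)) = Add(Add(-9, Mul(3, Pow(Add(3, Mul(3, Add(0, Mul(6, -5)))), Rational(1, 2)))), Rational(81, 30625)) = Add(Add(-9, Mul(3, Pow(Add(3, Mul(3, Add(0, -30))), Rational(1, 2)))), Rational(81, 30625)) = Add(Add(-9, Mul(3, Pow(Add(3, Mul(3, -30)), Rational(1, 2)))), Rational(81, 30625)) = Add(Add(-9, Mul(3, Pow(Add(3, -90), Rational(1, 2)))), Rational(81, 30625)) = Add(Add(-9, Mul(3, Pow(-87, Rational(1, 2)))), Rational(81, 30625)) = Add(Add(-9, Mul(3, Mul(I, Pow(87, Rational(1, 2))))), Rational(81, 30625)) = Add(Add(-9, Mul(3, I, Pow(87, Rational(1, 2)))), Rational(81, 30625)) = Add(Rational(-275544, 30625), Mul(3, I, Pow(87, Rational(1, 2))))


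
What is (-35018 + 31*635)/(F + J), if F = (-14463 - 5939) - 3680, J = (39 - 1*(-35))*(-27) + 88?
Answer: 269/456 ≈ 0.58991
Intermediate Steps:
J = -1910 (J = (39 + 35)*(-27) + 88 = 74*(-27) + 88 = -1998 + 88 = -1910)
F = -24082 (F = -20402 - 3680 = -24082)
(-35018 + 31*635)/(F + J) = (-35018 + 31*635)/(-24082 - 1910) = (-35018 + 19685)/(-25992) = -15333*(-1/25992) = 269/456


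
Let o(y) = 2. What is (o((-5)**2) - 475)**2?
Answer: 223729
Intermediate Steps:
(o((-5)**2) - 475)**2 = (2 - 475)**2 = (-473)**2 = 223729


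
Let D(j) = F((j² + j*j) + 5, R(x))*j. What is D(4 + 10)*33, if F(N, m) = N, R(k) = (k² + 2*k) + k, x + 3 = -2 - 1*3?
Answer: 183414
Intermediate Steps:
x = -8 (x = -3 + (-2 - 1*3) = -3 + (-2 - 3) = -3 - 5 = -8)
R(k) = k² + 3*k
D(j) = j*(5 + 2*j²) (D(j) = ((j² + j*j) + 5)*j = ((j² + j²) + 5)*j = (2*j² + 5)*j = (5 + 2*j²)*j = j*(5 + 2*j²))
D(4 + 10)*33 = ((4 + 10)*(5 + 2*(4 + 10)²))*33 = (14*(5 + 2*14²))*33 = (14*(5 + 2*196))*33 = (14*(5 + 392))*33 = (14*397)*33 = 5558*33 = 183414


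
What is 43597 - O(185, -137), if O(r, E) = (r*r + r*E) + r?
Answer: 34532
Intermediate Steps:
O(r, E) = r + r² + E*r (O(r, E) = (r² + E*r) + r = r + r² + E*r)
43597 - O(185, -137) = 43597 - 185*(1 - 137 + 185) = 43597 - 185*49 = 43597 - 1*9065 = 43597 - 9065 = 34532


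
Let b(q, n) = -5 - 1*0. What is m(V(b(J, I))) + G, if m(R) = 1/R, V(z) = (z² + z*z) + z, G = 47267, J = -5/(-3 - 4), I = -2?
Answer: 2127016/45 ≈ 47267.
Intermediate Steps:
J = 5/7 (J = -5/(-7) = -5*(-⅐) = 5/7 ≈ 0.71429)
b(q, n) = -5 (b(q, n) = -5 + 0 = -5)
V(z) = z + 2*z² (V(z) = (z² + z²) + z = 2*z² + z = z + 2*z²)
m(V(b(J, I))) + G = 1/(-5*(1 + 2*(-5))) + 47267 = 1/(-5*(1 - 10)) + 47267 = 1/(-5*(-9)) + 47267 = 1/45 + 47267 = 2127016/45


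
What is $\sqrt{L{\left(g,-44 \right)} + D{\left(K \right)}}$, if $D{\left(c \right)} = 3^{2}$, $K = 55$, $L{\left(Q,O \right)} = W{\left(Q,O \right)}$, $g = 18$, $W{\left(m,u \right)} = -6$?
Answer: $\sqrt{3} \approx 1.732$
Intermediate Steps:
$L{\left(Q,O \right)} = -6$
$D{\left(c \right)} = 9$
$\sqrt{L{\left(g,-44 \right)} + D{\left(K \right)}} = \sqrt{-6 + 9} = \sqrt{3}$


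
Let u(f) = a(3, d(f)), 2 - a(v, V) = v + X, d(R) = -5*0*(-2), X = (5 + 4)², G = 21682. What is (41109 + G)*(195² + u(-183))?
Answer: 2382478913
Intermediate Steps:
X = 81 (X = 9² = 81)
d(R) = 0 (d(R) = 0*(-2) = 0)
a(v, V) = -79 - v (a(v, V) = 2 - (v + 81) = 2 - (81 + v) = 2 + (-81 - v) = -79 - v)
u(f) = -82 (u(f) = -79 - 1*3 = -79 - 3 = -82)
(41109 + G)*(195² + u(-183)) = (41109 + 21682)*(195² - 82) = 62791*(38025 - 82) = 62791*37943 = 2382478913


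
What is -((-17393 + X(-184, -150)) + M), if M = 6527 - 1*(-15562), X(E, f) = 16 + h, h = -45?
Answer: -4667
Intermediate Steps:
X(E, f) = -29 (X(E, f) = 16 - 45 = -29)
M = 22089 (M = 6527 + 15562 = 22089)
-((-17393 + X(-184, -150)) + M) = -((-17393 - 29) + 22089) = -(-17422 + 22089) = -1*4667 = -4667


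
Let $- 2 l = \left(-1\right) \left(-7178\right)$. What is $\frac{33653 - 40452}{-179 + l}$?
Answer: $\frac{6799}{3768} \approx 1.8044$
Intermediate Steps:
$l = -3589$ ($l = - \frac{\left(-1\right) \left(-7178\right)}{2} = \left(- \frac{1}{2}\right) 7178 = -3589$)
$\frac{33653 - 40452}{-179 + l} = \frac{33653 - 40452}{-179 - 3589} = - \frac{6799}{-3768} = \left(-6799\right) \left(- \frac{1}{3768}\right) = \frac{6799}{3768}$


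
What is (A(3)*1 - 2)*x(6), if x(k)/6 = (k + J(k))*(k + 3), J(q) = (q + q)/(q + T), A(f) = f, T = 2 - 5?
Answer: 540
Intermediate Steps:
T = -3
J(q) = 2*q/(-3 + q) (J(q) = (q + q)/(q - 3) = (2*q)/(-3 + q) = 2*q/(-3 + q))
x(k) = 6*(3 + k)*(k + 2*k/(-3 + k)) (x(k) = 6*((k + 2*k/(-3 + k))*(k + 3)) = 6*((k + 2*k/(-3 + k))*(3 + k)) = 6*((3 + k)*(k + 2*k/(-3 + k))) = 6*(3 + k)*(k + 2*k/(-3 + k)))
(A(3)*1 - 2)*x(6) = (3*1 - 2)*(6*6*(-3 + 6**2 + 2*6)/(-3 + 6)) = (3 - 2)*(6*6*(-3 + 36 + 12)/3) = 1*(6*6*(1/3)*45) = 1*540 = 540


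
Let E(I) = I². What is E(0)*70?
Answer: 0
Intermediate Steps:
E(0)*70 = 0²*70 = 0*70 = 0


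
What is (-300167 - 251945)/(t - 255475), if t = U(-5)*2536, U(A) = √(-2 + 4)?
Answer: 141050813200/65254613033 + 1400156032*√2/65254613033 ≈ 2.1919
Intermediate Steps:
U(A) = √2
t = 2536*√2 (t = √2*2536 = 2536*√2 ≈ 3586.4)
(-300167 - 251945)/(t - 255475) = (-300167 - 251945)/(2536*√2 - 255475) = -552112/(-255475 + 2536*√2)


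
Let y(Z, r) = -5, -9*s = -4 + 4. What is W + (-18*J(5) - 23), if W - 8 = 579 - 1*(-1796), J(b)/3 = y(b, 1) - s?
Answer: 2630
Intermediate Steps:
s = 0 (s = -(-4 + 4)/9 = -⅑*0 = 0)
J(b) = -15 (J(b) = 3*(-5 - 1*0) = 3*(-5 + 0) = 3*(-5) = -15)
W = 2383 (W = 8 + (579 - 1*(-1796)) = 8 + (579 + 1796) = 8 + 2375 = 2383)
W + (-18*J(5) - 23) = 2383 + (-18*(-15) - 23) = 2383 + (270 - 23) = 2383 + 247 = 2630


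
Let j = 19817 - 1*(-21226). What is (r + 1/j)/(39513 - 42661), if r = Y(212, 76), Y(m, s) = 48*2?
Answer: -3940129/129203364 ≈ -0.030496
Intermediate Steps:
Y(m, s) = 96
r = 96
j = 41043 (j = 19817 + 21226 = 41043)
(r + 1/j)/(39513 - 42661) = (96 + 1/41043)/(39513 - 42661) = (96 + 1/41043)/(-3148) = (3940129/41043)*(-1/3148) = -3940129/129203364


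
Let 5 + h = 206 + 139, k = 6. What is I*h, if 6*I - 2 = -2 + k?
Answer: 340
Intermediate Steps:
h = 340 (h = -5 + (206 + 139) = -5 + 345 = 340)
I = 1 (I = ⅓ + (-2 + 6)/6 = ⅓ + (⅙)*4 = ⅓ + ⅔ = 1)
I*h = 1*340 = 340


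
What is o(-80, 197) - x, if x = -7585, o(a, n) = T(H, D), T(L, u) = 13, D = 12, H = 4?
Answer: 7598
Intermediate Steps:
o(a, n) = 13
o(-80, 197) - x = 13 - 1*(-7585) = 13 + 7585 = 7598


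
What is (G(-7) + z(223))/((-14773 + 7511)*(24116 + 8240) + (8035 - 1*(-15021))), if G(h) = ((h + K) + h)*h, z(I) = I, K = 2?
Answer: -307/234946216 ≈ -1.3067e-6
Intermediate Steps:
G(h) = h*(2 + 2*h) (G(h) = ((h + 2) + h)*h = ((2 + h) + h)*h = (2 + 2*h)*h = h*(2 + 2*h))
(G(-7) + z(223))/((-14773 + 7511)*(24116 + 8240) + (8035 - 1*(-15021))) = (2*(-7)*(1 - 7) + 223)/((-14773 + 7511)*(24116 + 8240) + (8035 - 1*(-15021))) = (2*(-7)*(-6) + 223)/(-7262*32356 + (8035 + 15021)) = (84 + 223)/(-234969272 + 23056) = 307/(-234946216) = 307*(-1/234946216) = -307/234946216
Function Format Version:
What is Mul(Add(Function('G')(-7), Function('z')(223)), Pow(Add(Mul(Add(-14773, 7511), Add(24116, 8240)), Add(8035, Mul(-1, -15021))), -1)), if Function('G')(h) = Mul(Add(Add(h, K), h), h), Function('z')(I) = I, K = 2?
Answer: Rational(-307, 234946216) ≈ -1.3067e-6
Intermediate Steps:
Function('G')(h) = Mul(h, Add(2, Mul(2, h))) (Function('G')(h) = Mul(Add(Add(h, 2), h), h) = Mul(Add(Add(2, h), h), h) = Mul(Add(2, Mul(2, h)), h) = Mul(h, Add(2, Mul(2, h))))
Mul(Add(Function('G')(-7), Function('z')(223)), Pow(Add(Mul(Add(-14773, 7511), Add(24116, 8240)), Add(8035, Mul(-1, -15021))), -1)) = Mul(Add(Mul(2, -7, Add(1, -7)), 223), Pow(Add(Mul(Add(-14773, 7511), Add(24116, 8240)), Add(8035, Mul(-1, -15021))), -1)) = Mul(Add(Mul(2, -7, -6), 223), Pow(Add(Mul(-7262, 32356), Add(8035, 15021)), -1)) = Mul(Add(84, 223), Pow(Add(-234969272, 23056), -1)) = Mul(307, Pow(-234946216, -1)) = Mul(307, Rational(-1, 234946216)) = Rational(-307, 234946216)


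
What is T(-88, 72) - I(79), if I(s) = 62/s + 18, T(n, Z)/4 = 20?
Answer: 4836/79 ≈ 61.215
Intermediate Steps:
T(n, Z) = 80 (T(n, Z) = 4*20 = 80)
I(s) = 18 + 62/s
T(-88, 72) - I(79) = 80 - (18 + 62/79) = 80 - 1*1484/79 = 80 - 1484/79 = 4836/79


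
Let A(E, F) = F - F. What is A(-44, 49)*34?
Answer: 0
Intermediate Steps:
A(E, F) = 0
A(-44, 49)*34 = 0*34 = 0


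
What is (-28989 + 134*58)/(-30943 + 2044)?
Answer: 21217/28899 ≈ 0.73418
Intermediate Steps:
(-28989 + 134*58)/(-30943 + 2044) = (-28989 + 7772)/(-28899) = -21217*(-1/28899) = 21217/28899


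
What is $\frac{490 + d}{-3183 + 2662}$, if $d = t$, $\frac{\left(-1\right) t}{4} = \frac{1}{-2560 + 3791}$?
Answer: $- \frac{603186}{641351} \approx -0.94049$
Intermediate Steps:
$t = - \frac{4}{1231}$ ($t = - \frac{4}{-2560 + 3791} = - \frac{4}{1231} \approx -0.0032494$)
$d = - \frac{4}{1231} \approx -0.0032494$
$\frac{490 + d}{-3183 + 2662} = \frac{490 - \frac{4}{1231}}{-3183 + 2662} = \frac{603186}{1231 \left(-521\right)} = \frac{603186}{1231} \left(- \frac{1}{521}\right) = - \frac{603186}{641351}$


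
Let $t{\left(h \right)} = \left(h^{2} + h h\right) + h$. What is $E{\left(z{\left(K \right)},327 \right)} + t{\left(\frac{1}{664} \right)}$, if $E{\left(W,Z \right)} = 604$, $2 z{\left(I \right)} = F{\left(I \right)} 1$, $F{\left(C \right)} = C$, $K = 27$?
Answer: $\frac{133150925}{220448} \approx 604.0$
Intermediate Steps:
$t{\left(h \right)} = h + 2 h^{2}$ ($t{\left(h \right)} = \left(h^{2} + h^{2}\right) + h = 2 h^{2} + h = h + 2 h^{2}$)
$z{\left(I \right)} = \frac{I}{2}$ ($z{\left(I \right)} = \frac{I 1}{2} = \frac{I}{2}$)
$E{\left(z{\left(K \right)},327 \right)} + t{\left(\frac{1}{664} \right)} = 604 + \frac{1 + \frac{2}{664}}{664} = 604 + \frac{1 + 2 \cdot \frac{1}{664}}{664} = 604 + \frac{1 + \frac{1}{332}}{664} = 604 + \frac{1}{664} \cdot \frac{333}{332} = 604 + \frac{333}{220448} = \frac{133150925}{220448}$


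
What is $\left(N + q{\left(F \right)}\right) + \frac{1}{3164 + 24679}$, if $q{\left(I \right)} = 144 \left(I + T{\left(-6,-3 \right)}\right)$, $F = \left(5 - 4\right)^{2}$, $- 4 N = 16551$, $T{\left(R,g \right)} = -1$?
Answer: $- \frac{460829489}{111372} \approx -4137.8$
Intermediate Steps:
$N = - \frac{16551}{4}$ ($N = \left(- \frac{1}{4}\right) 16551 = - \frac{16551}{4} \approx -4137.8$)
$F = 1$ ($F = 1^{2} = 1$)
$q{\left(I \right)} = -144 + 144 I$ ($q{\left(I \right)} = 144 \left(I - 1\right) = 144 \left(-1 + I\right) = -144 + 144 I$)
$\left(N + q{\left(F \right)}\right) + \frac{1}{3164 + 24679} = \left(- \frac{16551}{4} + \left(-144 + 144 \cdot 1\right)\right) + \frac{1}{3164 + 24679} = \left(- \frac{16551}{4} + \left(-144 + 144\right)\right) + \frac{1}{27843} = \left(- \frac{16551}{4} + 0\right) + \frac{1}{27843} = - \frac{16551}{4} + \frac{1}{27843} = - \frac{460829489}{111372}$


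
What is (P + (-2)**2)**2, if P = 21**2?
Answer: 198025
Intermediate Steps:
P = 441
(P + (-2)**2)**2 = (441 + (-2)**2)**2 = (441 + 4)**2 = 445**2 = 198025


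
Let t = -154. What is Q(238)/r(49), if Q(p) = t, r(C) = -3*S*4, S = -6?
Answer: -77/36 ≈ -2.1389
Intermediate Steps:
r(C) = 72 (r(C) = -3*(-6)*4 = 18*4 = 72)
Q(p) = -154
Q(238)/r(49) = -154/72 = -154*1/72 = -77/36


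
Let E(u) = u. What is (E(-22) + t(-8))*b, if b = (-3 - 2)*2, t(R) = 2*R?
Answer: 380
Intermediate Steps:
b = -10 (b = -5*2 = -10)
(E(-22) + t(-8))*b = (-22 + 2*(-8))*(-10) = (-22 - 16)*(-10) = -38*(-10) = 380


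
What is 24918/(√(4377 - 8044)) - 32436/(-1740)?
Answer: 2703/145 - 24918*I*√3667/3667 ≈ 18.641 - 411.49*I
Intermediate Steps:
24918/(√(4377 - 8044)) - 32436/(-1740) = 24918/(√(-3667)) - 32436*(-1/1740) = 24918/((I*√3667)) + 2703/145 = 24918*(-I*√3667/3667) + 2703/145 = -24918*I*√3667/3667 + 2703/145 = 2703/145 - 24918*I*√3667/3667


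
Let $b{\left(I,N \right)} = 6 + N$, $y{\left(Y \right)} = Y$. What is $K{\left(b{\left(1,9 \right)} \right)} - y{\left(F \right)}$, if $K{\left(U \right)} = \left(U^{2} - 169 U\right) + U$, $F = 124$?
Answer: $-2419$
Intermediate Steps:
$K{\left(U \right)} = U^{2} - 168 U$
$K{\left(b{\left(1,9 \right)} \right)} - y{\left(F \right)} = \left(6 + 9\right) \left(-168 + \left(6 + 9\right)\right) - 124 = 15 \left(-168 + 15\right) - 124 = 15 \left(-153\right) - 124 = -2295 - 124 = -2419$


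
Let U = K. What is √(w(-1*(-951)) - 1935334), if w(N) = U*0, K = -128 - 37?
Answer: I*√1935334 ≈ 1391.2*I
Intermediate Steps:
K = -165
U = -165
w(N) = 0 (w(N) = -165*0 = 0)
√(w(-1*(-951)) - 1935334) = √(0 - 1935334) = √(-1935334) = I*√1935334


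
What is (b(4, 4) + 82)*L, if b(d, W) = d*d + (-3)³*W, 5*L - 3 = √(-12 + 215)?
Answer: -6 - 2*√203 ≈ -34.496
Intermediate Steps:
L = ⅗ + √203/5 (L = ⅗ + √(-12 + 215)/5 = ⅗ + √203/5 ≈ 3.4496)
b(d, W) = d² - 27*W
(b(4, 4) + 82)*L = ((4² - 27*4) + 82)*(⅗ + √203/5) = ((16 - 108) + 82)*(⅗ + √203/5) = (-92 + 82)*(⅗ + √203/5) = -10*(⅗ + √203/5) = -6 - 2*√203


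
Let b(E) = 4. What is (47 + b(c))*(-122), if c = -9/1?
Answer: -6222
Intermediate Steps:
c = -9 (c = -9*1 = -9)
(47 + b(c))*(-122) = (47 + 4)*(-122) = 51*(-122) = -6222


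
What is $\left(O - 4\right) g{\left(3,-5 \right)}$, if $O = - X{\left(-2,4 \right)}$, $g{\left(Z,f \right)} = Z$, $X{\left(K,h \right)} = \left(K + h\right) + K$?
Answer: $-12$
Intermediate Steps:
$X{\left(K,h \right)} = h + 2 K$
$O = 0$ ($O = - (4 + 2 \left(-2\right)) = - (4 - 4) = \left(-1\right) 0 = 0$)
$\left(O - 4\right) g{\left(3,-5 \right)} = \left(0 - 4\right) 3 = \left(-4\right) 3 = -12$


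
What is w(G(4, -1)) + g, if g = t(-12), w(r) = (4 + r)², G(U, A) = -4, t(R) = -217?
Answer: -217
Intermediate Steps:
g = -217
w(G(4, -1)) + g = (4 - 4)² - 217 = 0² - 217 = 0 - 217 = -217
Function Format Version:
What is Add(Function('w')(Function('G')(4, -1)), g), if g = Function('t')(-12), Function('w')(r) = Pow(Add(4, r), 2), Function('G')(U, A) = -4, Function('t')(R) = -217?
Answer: -217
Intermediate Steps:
g = -217
Add(Function('w')(Function('G')(4, -1)), g) = Add(Pow(Add(4, -4), 2), -217) = Add(Pow(0, 2), -217) = Add(0, -217) = -217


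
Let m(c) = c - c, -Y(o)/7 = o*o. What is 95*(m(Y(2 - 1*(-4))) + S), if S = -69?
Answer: -6555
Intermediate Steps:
Y(o) = -7*o**2 (Y(o) = -7*o*o = -7*o**2)
m(c) = 0
95*(m(Y(2 - 1*(-4))) + S) = 95*(0 - 69) = 95*(-69) = -6555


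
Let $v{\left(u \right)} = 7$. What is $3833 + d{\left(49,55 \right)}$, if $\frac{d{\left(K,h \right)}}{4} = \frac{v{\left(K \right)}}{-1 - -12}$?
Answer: $\frac{42191}{11} \approx 3835.5$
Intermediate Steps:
$d{\left(K,h \right)} = \frac{28}{11}$ ($d{\left(K,h \right)} = 4 \frac{7}{-1 - -12} = 4 \frac{7}{-1 + 12} = 4 \cdot \frac{7}{11} = \frac{28}{11}$)
$3833 + d{\left(49,55 \right)} = 3833 + \frac{28}{11} = \frac{42191}{11}$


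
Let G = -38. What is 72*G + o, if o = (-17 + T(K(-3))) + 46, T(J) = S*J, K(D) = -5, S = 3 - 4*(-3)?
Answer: -2782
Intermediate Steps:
S = 15 (S = 3 + 12 = 15)
T(J) = 15*J
o = -46 (o = (-17 + 15*(-5)) + 46 = (-17 - 75) + 46 = -92 + 46 = -46)
72*G + o = 72*(-38) - 46 = -2736 - 46 = -2782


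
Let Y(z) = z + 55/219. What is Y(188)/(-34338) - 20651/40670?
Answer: -39243169103/76459823685 ≈ -0.51325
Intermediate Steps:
Y(z) = 55/219 + z (Y(z) = z + 55*(1/219) = z + 55/219 = 55/219 + z)
Y(188)/(-34338) - 20651/40670 = (55/219 + 188)/(-34338) - 20651/40670 = (41227/219)*(-1/34338) - 20651*1/40670 = -41227/7520022 - 20651/40670 = -39243169103/76459823685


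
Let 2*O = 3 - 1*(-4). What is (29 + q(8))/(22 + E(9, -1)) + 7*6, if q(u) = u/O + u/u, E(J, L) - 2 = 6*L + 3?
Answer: 6400/147 ≈ 43.537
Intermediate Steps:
O = 7/2 (O = (3 - 1*(-4))/2 = (3 + 4)/2 = (½)*7 = 7/2 ≈ 3.5000)
E(J, L) = 5 + 6*L (E(J, L) = 2 + (6*L + 3) = 2 + (3 + 6*L) = 5 + 6*L)
q(u) = 1 + 2*u/7 (q(u) = u/(7/2) + u/u = u*(2/7) + 1 = 2*u/7 + 1 = 1 + 2*u/7)
(29 + q(8))/(22 + E(9, -1)) + 7*6 = (29 + (1 + (2/7)*8))/(22 + (5 + 6*(-1))) + 7*6 = (29 + (1 + 16/7))/(22 + (5 - 6)) + 42 = (29 + 23/7)/(22 - 1) + 42 = (226/7)/21 + 42 = (226/7)*(1/21) + 42 = 226/147 + 42 = 6400/147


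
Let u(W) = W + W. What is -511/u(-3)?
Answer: 511/6 ≈ 85.167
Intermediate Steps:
u(W) = 2*W
-511/u(-3) = -511/(1*(2*(-3))) = -511/(1*(-6)) = -511/(-6) = -511*(-1/6) = 511/6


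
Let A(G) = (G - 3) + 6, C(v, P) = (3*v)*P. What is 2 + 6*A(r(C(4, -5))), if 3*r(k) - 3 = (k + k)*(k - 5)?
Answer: 15626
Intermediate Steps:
C(v, P) = 3*P*v
r(k) = 1 + 2*k*(-5 + k)/3 (r(k) = 1 + ((k + k)*(k - 5))/3 = 1 + ((2*k)*(-5 + k))/3 = 1 + (2*k*(-5 + k))/3 = 1 + 2*k*(-5 + k)/3)
A(G) = 3 + G (A(G) = (-3 + G) + 6 = 3 + G)
2 + 6*A(r(C(4, -5))) = 2 + 6*(3 + (1 - 10*(-5)*4 + 2*(3*(-5)*4)²/3)) = 2 + 6*(3 + (1 - 10/3*(-60) + (⅔)*(-60)²)) = 2 + 6*(3 + (1 + 200 + (⅔)*3600)) = 2 + 6*(3 + (1 + 200 + 2400)) = 2 + 6*(3 + 2601) = 2 + 6*2604 = 2 + 15624 = 15626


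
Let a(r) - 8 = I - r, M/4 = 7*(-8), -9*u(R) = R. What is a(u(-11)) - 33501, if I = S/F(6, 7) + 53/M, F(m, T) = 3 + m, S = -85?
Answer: -22514623/672 ≈ -33504.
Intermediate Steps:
u(R) = -R/9
M = -224 (M = 4*(7*(-8)) = 4*(-56) = -224)
I = -19517/2016 (I = -85/(3 + 6) + 53/(-224) = -85/9 + 53*(-1/224) = -85*⅑ - 53/224 = -85/9 - 53/224 = -19517/2016 ≈ -9.6810)
a(r) = -3389/2016 - r (a(r) = 8 + (-19517/2016 - r) = -3389/2016 - r)
a(u(-11)) - 33501 = (-3389/2016 - (-1)*(-11)/9) - 33501 = (-3389/2016 - 1*11/9) - 33501 = (-3389/2016 - 11/9) - 33501 = -1951/672 - 33501 = -22514623/672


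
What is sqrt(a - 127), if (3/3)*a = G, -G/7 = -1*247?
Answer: 3*sqrt(178) ≈ 40.025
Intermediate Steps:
G = 1729 (G = -(-7)*247 = -7*(-247) = 1729)
a = 1729
sqrt(a - 127) = sqrt(1729 - 127) = sqrt(1602) = 3*sqrt(178)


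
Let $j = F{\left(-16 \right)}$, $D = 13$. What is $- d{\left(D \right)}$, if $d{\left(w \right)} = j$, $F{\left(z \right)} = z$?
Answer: $16$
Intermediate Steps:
$j = -16$
$d{\left(w \right)} = -16$
$- d{\left(D \right)} = \left(-1\right) \left(-16\right) = 16$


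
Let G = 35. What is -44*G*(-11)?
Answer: 16940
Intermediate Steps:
-44*G*(-11) = -44*35*(-11) = -1540*(-11) = 16940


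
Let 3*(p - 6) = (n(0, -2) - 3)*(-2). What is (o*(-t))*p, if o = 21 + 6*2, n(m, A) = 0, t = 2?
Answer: -528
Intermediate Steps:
p = 8 (p = 6 + ((0 - 3)*(-2))/3 = 6 + (-3*(-2))/3 = 6 + (1/3)*6 = 6 + 2 = 8)
o = 33 (o = 21 + 12 = 33)
(o*(-t))*p = (33*(-1*2))*8 = (33*(-2))*8 = -66*8 = -528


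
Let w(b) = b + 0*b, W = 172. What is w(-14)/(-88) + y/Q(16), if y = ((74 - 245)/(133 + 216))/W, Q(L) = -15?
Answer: 131468/825385 ≈ 0.15928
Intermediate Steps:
y = -171/60028 (y = ((74 - 245)/(133 + 216))/172 = -171/349*(1/172) = -171*1/349*(1/172) = -171/349*1/172 = -171/60028 ≈ -0.0028487)
w(b) = b (w(b) = b + 0 = b)
w(-14)/(-88) + y/Q(16) = -14/(-88) - 171/60028/(-15) = -14*(-1/88) - 171/60028*(-1/15) = 7/44 + 57/300140 = 131468/825385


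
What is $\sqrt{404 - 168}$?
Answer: $2 \sqrt{59} \approx 15.362$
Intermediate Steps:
$\sqrt{404 - 168} = \sqrt{236} = 2 \sqrt{59}$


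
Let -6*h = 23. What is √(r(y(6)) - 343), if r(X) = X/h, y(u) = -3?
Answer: I*√181033/23 ≈ 18.499*I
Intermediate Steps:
h = -23/6 (h = -⅙*23 = -23/6 ≈ -3.8333)
r(X) = -6*X/23 (r(X) = X/(-23/6) = X*(-6/23) = -6*X/23)
√(r(y(6)) - 343) = √(-6/23*(-3) - 343) = √(18/23 - 343) = √(-7871/23) = I*√181033/23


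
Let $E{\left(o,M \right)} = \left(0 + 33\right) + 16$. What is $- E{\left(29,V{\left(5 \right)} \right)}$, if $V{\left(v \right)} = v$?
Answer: $-49$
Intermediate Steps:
$E{\left(o,M \right)} = 49$ ($E{\left(o,M \right)} = 33 + 16 = 49$)
$- E{\left(29,V{\left(5 \right)} \right)} = \left(-1\right) 49 = -49$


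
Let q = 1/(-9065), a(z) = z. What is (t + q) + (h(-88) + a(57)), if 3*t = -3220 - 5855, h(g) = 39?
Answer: -26551386/9065 ≈ -2929.0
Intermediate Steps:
t = -3025 (t = (-3220 - 5855)/3 = (1/3)*(-9075) = -3025)
q = -1/9065 ≈ -0.00011031
(t + q) + (h(-88) + a(57)) = (-3025 - 1/9065) + (39 + 57) = -27421626/9065 + 96 = -26551386/9065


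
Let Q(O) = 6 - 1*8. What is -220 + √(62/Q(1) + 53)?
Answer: -220 + √22 ≈ -215.31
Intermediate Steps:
Q(O) = -2 (Q(O) = 6 - 8 = -2)
-220 + √(62/Q(1) + 53) = -220 + √(62/(-2) + 53) = -220 + √(62*(-½) + 53) = -220 + √(-31 + 53) = -220 + √22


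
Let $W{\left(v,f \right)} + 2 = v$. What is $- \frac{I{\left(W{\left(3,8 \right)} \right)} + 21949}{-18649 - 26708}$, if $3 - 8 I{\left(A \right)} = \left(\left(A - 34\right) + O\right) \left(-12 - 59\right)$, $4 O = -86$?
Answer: $\frac{343451}{725712} \approx 0.47326$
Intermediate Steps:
$O = - \frac{43}{2}$ ($O = \frac{1}{4} \left(-86\right) = - \frac{43}{2} \approx -21.5$)
$W{\left(v,f \right)} = -2 + v$
$I{\left(A \right)} = - \frac{7875}{16} + \frac{71 A}{8}$ ($I{\left(A \right)} = \frac{3}{8} - \frac{\left(\left(A - 34\right) - \frac{43}{2}\right) \left(-12 - 59\right)}{8} = \frac{3}{8} - \frac{\left(\left(-34 + A\right) - \frac{43}{2}\right) \left(-71\right)}{8} = \frac{3}{8} - \frac{\left(- \frac{111}{2} + A\right) \left(-71\right)}{8} = \frac{3}{8} - \frac{\frac{7881}{2} - 71 A}{8} = \frac{3}{8} + \left(- \frac{7881}{16} + \frac{71 A}{8}\right) = - \frac{7875}{16} + \frac{71 A}{8}$)
$- \frac{I{\left(W{\left(3,8 \right)} \right)} + 21949}{-18649 - 26708} = - \frac{\left(- \frac{7875}{16} + \frac{71 \left(-2 + 3\right)}{8}\right) + 21949}{-18649 - 26708} = - \frac{\left(- \frac{7875}{16} + \frac{71}{8} \cdot 1\right) + 21949}{-45357} = - \frac{\left(\left(- \frac{7875}{16} + \frac{71}{8}\right) + 21949\right) \left(-1\right)}{45357} = - \frac{\left(- \frac{7733}{16} + 21949\right) \left(-1\right)}{45357} = - \frac{343451 \left(-1\right)}{16 \cdot 45357} = \left(-1\right) \left(- \frac{343451}{725712}\right) = \frac{343451}{725712}$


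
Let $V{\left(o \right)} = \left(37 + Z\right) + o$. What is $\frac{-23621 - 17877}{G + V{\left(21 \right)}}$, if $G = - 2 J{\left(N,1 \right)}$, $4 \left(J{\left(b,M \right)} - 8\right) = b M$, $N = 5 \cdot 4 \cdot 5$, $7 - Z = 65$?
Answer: $\frac{20749}{33} \approx 628.76$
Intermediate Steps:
$Z = -58$ ($Z = 7 - 65 = -58$)
$N = 100$ ($N = 20 \cdot 5 = 100$)
$J{\left(b,M \right)} = 8 + \frac{M b}{4}$ ($J{\left(b,M \right)} = 8 + \frac{b M}{4} = 8 + \frac{M b}{4}$)
$V{\left(o \right)} = -21 + o$ ($V{\left(o \right)} = \left(37 - 58\right) + o = -21 + o$)
$G = -66$ ($G = - 2 \left(8 + \frac{1}{4} \cdot 1 \cdot 100\right) = - 2 \left(8 + 25\right) = \left(-2\right) 33 = -66$)
$\frac{-23621 - 17877}{G + V{\left(21 \right)}} = \frac{-23621 - 17877}{-66 + \left(-21 + 21\right)} = - \frac{41498}{-66 + 0} = - \frac{41498}{-66} = \left(-41498\right) \left(- \frac{1}{66}\right) = \frac{20749}{33}$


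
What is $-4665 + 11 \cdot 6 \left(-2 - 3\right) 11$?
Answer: $-8295$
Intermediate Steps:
$-4665 + 11 \cdot 6 \left(-2 - 3\right) 11 = -4665 + 11 \cdot 6 \left(-5\right) 11 = -4665 + 11 \left(-30\right) 11 = -4665 - 3630 = -8295$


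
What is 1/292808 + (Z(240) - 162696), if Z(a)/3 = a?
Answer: -47427868607/292808 ≈ -1.6198e+5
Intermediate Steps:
Z(a) = 3*a
1/292808 + (Z(240) - 162696) = 1/292808 + (3*240 - 162696) = 1/292808 + (720 - 162696) = 1/292808 - 161976 = -47427868607/292808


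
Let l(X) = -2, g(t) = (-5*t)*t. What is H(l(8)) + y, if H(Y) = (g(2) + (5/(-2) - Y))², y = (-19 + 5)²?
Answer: 2465/4 ≈ 616.25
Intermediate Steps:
g(t) = -5*t²
y = 196 (y = (-14)² = 196)
H(Y) = (-45/2 - Y)² (H(Y) = (-5*2² + (5/(-2) - Y))² = (-5*4 + (5*(-½) - Y))² = (-20 + (-5/2 - Y))² = (-45/2 - Y)²)
H(l(8)) + y = (45 + 2*(-2))²/4 + 196 = (45 - 4)²/4 + 196 = (¼)*41² + 196 = (¼)*1681 + 196 = 1681/4 + 196 = 2465/4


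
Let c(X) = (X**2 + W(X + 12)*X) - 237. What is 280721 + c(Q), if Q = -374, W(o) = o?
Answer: 555748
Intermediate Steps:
c(X) = -237 + X**2 + X*(12 + X) (c(X) = (X**2 + (X + 12)*X) - 237 = (X**2 + (12 + X)*X) - 237 = (X**2 + X*(12 + X)) - 237 = -237 + X**2 + X*(12 + X))
280721 + c(Q) = 280721 + (-237 + (-374)**2 - 374*(12 - 374)) = 280721 + (-237 + 139876 - 374*(-362)) = 280721 + (-237 + 139876 + 135388) = 280721 + 275027 = 555748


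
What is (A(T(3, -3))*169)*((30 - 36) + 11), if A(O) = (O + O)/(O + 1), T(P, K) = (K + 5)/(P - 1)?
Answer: 845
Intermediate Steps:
T(P, K) = (5 + K)/(-1 + P)
A(O) = 2*O/(1 + O) (A(O) = (2*O)/(1 + O) = 2*O/(1 + O))
(A(T(3, -3))*169)*((30 - 36) + 11) = ((2*((5 - 3)/(-1 + 3))/(1 + (5 - 3)/(-1 + 3)))*169)*((30 - 36) + 11) = ((2*(2/2)/(1 + 2/2))*169)*(-6 + 11) = ((2*((½)*2)/(1 + (½)*2))*169)*5 = ((2*1/(1 + 1))*169)*5 = ((2*1/2)*169)*5 = ((2*1*(½))*169)*5 = (1*169)*5 = 169*5 = 845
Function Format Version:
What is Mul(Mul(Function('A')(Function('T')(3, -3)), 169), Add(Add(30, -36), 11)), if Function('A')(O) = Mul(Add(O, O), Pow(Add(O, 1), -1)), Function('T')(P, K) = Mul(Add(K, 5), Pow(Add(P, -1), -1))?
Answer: 845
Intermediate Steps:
Function('T')(P, K) = Mul(Pow(Add(-1, P), -1), Add(5, K)) (Function('T')(P, K) = Mul(Add(5, K), Pow(Add(-1, P), -1)) = Mul(Pow(Add(-1, P), -1), Add(5, K)))
Function('A')(O) = Mul(2, O, Pow(Add(1, O), -1)) (Function('A')(O) = Mul(Mul(2, O), Pow(Add(1, O), -1)) = Mul(2, O, Pow(Add(1, O), -1)))
Mul(Mul(Function('A')(Function('T')(3, -3)), 169), Add(Add(30, -36), 11)) = Mul(Mul(Mul(2, Mul(Pow(Add(-1, 3), -1), Add(5, -3)), Pow(Add(1, Mul(Pow(Add(-1, 3), -1), Add(5, -3))), -1)), 169), Add(Add(30, -36), 11)) = Mul(Mul(Mul(2, Mul(Pow(2, -1), 2), Pow(Add(1, Mul(Pow(2, -1), 2)), -1)), 169), Add(-6, 11)) = Mul(Mul(Mul(2, Mul(Rational(1, 2), 2), Pow(Add(1, Mul(Rational(1, 2), 2)), -1)), 169), 5) = Mul(Mul(Mul(2, 1, Pow(Add(1, 1), -1)), 169), 5) = Mul(Mul(Mul(2, 1, Pow(2, -1)), 169), 5) = Mul(Mul(Mul(2, 1, Rational(1, 2)), 169), 5) = Mul(Mul(1, 169), 5) = Mul(169, 5) = 845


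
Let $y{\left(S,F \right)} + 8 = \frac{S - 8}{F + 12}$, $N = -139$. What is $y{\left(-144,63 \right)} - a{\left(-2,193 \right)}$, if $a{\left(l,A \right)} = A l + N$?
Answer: $\frac{38623}{75} \approx 514.97$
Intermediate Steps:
$a{\left(l,A \right)} = -139 + A l$ ($a{\left(l,A \right)} = A l - 139 = -139 + A l$)
$y{\left(S,F \right)} = -8 + \frac{-8 + S}{12 + F}$ ($y{\left(S,F \right)} = -8 + \frac{S - 8}{F + 12} = -8 + \frac{-8 + S}{12 + F}$)
$y{\left(-144,63 \right)} - a{\left(-2,193 \right)} = \frac{-104 - 144 - 504}{12 + 63} - \left(-139 + 193 \left(-2\right)\right) = \frac{-104 - 144 - 504}{75} - \left(-139 - 386\right) = \frac{1}{75} \left(-752\right) - -525 = - \frac{752}{75} + 525 = \frac{38623}{75}$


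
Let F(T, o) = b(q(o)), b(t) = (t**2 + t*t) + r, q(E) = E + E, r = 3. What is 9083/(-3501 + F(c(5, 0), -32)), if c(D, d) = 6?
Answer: 9083/4694 ≈ 1.9350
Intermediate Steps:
q(E) = 2*E
b(t) = 3 + 2*t**2 (b(t) = (t**2 + t*t) + 3 = (t**2 + t**2) + 3 = 2*t**2 + 3 = 3 + 2*t**2)
F(T, o) = 3 + 8*o**2 (F(T, o) = 3 + 2*(2*o)**2 = 3 + 2*(4*o**2) = 3 + 8*o**2)
9083/(-3501 + F(c(5, 0), -32)) = 9083/(-3501 + (3 + 8*(-32)**2)) = 9083/(-3501 + (3 + 8*1024)) = 9083/(-3501 + (3 + 8192)) = 9083/(-3501 + 8195) = 9083/4694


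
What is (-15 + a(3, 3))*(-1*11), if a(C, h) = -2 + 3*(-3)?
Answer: 286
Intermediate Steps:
a(C, h) = -11 (a(C, h) = -2 - 9 = -11)
(-15 + a(3, 3))*(-1*11) = (-15 - 11)*(-1*11) = -26*(-11) = 286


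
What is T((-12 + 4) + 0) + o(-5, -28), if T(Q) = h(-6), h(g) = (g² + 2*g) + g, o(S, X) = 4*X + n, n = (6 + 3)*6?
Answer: -40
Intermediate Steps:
n = 54 (n = 9*6 = 54)
o(S, X) = 54 + 4*X (o(S, X) = 4*X + 54 = 54 + 4*X)
h(g) = g² + 3*g
T(Q) = 18 (T(Q) = -6*(3 - 6) = -6*(-3) = 18)
T((-12 + 4) + 0) + o(-5, -28) = 18 + (54 + 4*(-28)) = 18 + (54 - 112) = 18 - 58 = -40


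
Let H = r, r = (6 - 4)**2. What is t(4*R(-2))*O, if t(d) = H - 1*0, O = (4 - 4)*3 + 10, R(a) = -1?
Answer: 40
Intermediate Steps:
O = 10 (O = 0*3 + 10 = 0 + 10 = 10)
r = 4 (r = 2**2 = 4)
H = 4
t(d) = 4 (t(d) = 4 - 1*0 = 4 + 0 = 4)
t(4*R(-2))*O = 4*10 = 40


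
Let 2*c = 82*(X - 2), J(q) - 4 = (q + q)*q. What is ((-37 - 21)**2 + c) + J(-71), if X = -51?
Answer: 11277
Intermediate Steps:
J(q) = 4 + 2*q**2 (J(q) = 4 + (q + q)*q = 4 + (2*q)*q = 4 + 2*q**2)
c = -2173 (c = (82*(-51 - 2))/2 = (82*(-53))/2 = (1/2)*(-4346) = -2173)
((-37 - 21)**2 + c) + J(-71) = ((-37 - 21)**2 - 2173) + (4 + 2*(-71)**2) = ((-58)**2 - 2173) + (4 + 2*5041) = (3364 - 2173) + (4 + 10082) = 1191 + 10086 = 11277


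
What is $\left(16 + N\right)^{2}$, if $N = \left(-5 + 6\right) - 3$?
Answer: $196$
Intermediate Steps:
$N = -2$ ($N = 1 - 3 = -2$)
$\left(16 + N\right)^{2} = \left(16 - 2\right)^{2} = 14^{2} = 196$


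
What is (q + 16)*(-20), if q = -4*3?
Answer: -80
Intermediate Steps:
q = -12
(q + 16)*(-20) = (-12 + 16)*(-20) = 4*(-20) = -80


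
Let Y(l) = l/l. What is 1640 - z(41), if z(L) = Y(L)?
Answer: 1639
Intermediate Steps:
Y(l) = 1
z(L) = 1
1640 - z(41) = 1640 - 1*1 = 1640 - 1 = 1639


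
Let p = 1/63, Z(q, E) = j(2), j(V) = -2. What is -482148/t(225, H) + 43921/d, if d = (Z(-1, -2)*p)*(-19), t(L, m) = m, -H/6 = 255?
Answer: 236214823/3230 ≈ 73132.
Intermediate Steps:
H = -1530 (H = -6*255 = -1530)
Z(q, E) = -2
p = 1/63 ≈ 0.015873
d = 38/63 (d = -2*1/63*(-19) = -2/63*(-19) = 38/63 ≈ 0.60317)
-482148/t(225, H) + 43921/d = -482148/(-1530) + 43921/(38/63) = -482148*(-1/1530) + 43921*(63/38) = 26786/85 + 2767023/38 = 236214823/3230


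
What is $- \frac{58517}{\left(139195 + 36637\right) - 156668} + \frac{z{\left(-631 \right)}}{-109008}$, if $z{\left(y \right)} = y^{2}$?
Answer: $- \frac{1167431545}{174085776} \approx -6.7061$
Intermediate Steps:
$- \frac{58517}{\left(139195 + 36637\right) - 156668} + \frac{z{\left(-631 \right)}}{-109008} = - \frac{58517}{\left(139195 + 36637\right) - 156668} + \frac{\left(-631\right)^{2}}{-109008} = - \frac{58517}{175832 - 156668} + 398161 \left(- \frac{1}{109008}\right) = - \frac{58517}{19164} - \frac{398161}{109008} = - \frac{1167431545}{174085776}$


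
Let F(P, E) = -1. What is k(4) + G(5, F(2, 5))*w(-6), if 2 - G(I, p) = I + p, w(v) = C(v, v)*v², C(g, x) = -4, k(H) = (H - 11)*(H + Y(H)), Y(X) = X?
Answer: 232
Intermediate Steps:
k(H) = 2*H*(-11 + H) (k(H) = (H - 11)*(H + H) = (-11 + H)*(2*H) = 2*H*(-11 + H))
w(v) = -4*v²
G(I, p) = 2 - I - p (G(I, p) = 2 - (I + p) = 2 + (-I - p) = 2 - I - p)
k(4) + G(5, F(2, 5))*w(-6) = 2*4*(-11 + 4) + (2 - 1*5 - 1*(-1))*(-4*(-6)²) = 2*4*(-7) + (2 - 5 + 1)*(-4*36) = -56 - 2*(-144) = -56 + 288 = 232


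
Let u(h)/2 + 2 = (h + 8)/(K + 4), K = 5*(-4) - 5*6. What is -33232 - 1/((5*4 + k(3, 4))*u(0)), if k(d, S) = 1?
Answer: -69787177/2100 ≈ -33232.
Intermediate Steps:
K = -50 (K = -20 - 30 = -50)
u(h) = -100/23 - h/23 (u(h) = -4 + 2*((h + 8)/(-50 + 4)) = -4 + 2*((8 + h)/(-46)) = -4 + 2*((8 + h)*(-1/46)) = -4 + 2*(-4/23 - h/46) = -4 + (-8/23 - h/23) = -100/23 - h/23)
-33232 - 1/((5*4 + k(3, 4))*u(0)) = -33232 - 1/((5*4 + 1)*(-100/23 - 1/23*0)) = -33232 - 1/((20 + 1)*(-100/23 + 0)) = -33232 - 1/(21*(-100/23)) = -33232 - 1/(-2100/23) = -33232 - 1*(-23/2100) = -33232 + 23/2100 = -69787177/2100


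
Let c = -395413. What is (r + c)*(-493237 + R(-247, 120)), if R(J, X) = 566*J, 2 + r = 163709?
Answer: 146678934534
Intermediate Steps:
r = 163707 (r = -2 + 163709 = 163707)
(r + c)*(-493237 + R(-247, 120)) = (163707 - 395413)*(-493237 + 566*(-247)) = -231706*(-493237 - 139802) = -231706*(-633039) = 146678934534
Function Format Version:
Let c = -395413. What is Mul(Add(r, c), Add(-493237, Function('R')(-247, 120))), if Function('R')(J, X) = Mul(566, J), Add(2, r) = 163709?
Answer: 146678934534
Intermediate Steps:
r = 163707 (r = Add(-2, 163709) = 163707)
Mul(Add(r, c), Add(-493237, Function('R')(-247, 120))) = Mul(Add(163707, -395413), Add(-493237, Mul(566, -247))) = Mul(-231706, Add(-493237, -139802)) = Mul(-231706, -633039) = 146678934534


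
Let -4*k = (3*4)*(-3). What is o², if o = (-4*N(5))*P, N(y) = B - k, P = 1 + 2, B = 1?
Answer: 9216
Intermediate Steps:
k = 9 (k = -3*4*(-3)/4 = -3*(-3) = -¼*(-36) = 9)
P = 3
N(y) = -8 (N(y) = 1 - 1*9 = 1 - 9 = -8)
o = 96 (o = -4*(-8)*3 = 32*3 = 96)
o² = 96² = 9216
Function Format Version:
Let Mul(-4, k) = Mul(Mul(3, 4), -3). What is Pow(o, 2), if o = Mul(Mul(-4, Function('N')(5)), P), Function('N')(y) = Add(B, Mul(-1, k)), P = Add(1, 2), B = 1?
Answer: 9216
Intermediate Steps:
k = 9 (k = Mul(Rational(-1, 4), Mul(Mul(3, 4), -3)) = Mul(Rational(-1, 4), Mul(12, -3)) = Mul(Rational(-1, 4), -36) = 9)
P = 3
Function('N')(y) = -8 (Function('N')(y) = Add(1, Mul(-1, 9)) = Add(1, -9) = -8)
o = 96 (o = Mul(Mul(-4, -8), 3) = Mul(32, 3) = 96)
Pow(o, 2) = Pow(96, 2) = 9216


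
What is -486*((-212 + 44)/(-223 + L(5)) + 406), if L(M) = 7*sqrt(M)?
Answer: -2445548112/12371 - 142884*sqrt(5)/12371 ≈ -1.9771e+5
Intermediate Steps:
-486*((-212 + 44)/(-223 + L(5)) + 406) = -486*((-212 + 44)/(-223 + 7*sqrt(5)) + 406) = -486*(-168/(-223 + 7*sqrt(5)) + 406) = -486*(406 - 168/(-223 + 7*sqrt(5))) = -197316 + 81648/(-223 + 7*sqrt(5))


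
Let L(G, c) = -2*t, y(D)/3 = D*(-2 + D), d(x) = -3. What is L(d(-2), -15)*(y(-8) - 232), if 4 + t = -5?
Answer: 144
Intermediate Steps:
t = -9 (t = -4 - 5 = -9)
y(D) = 3*D*(-2 + D) (y(D) = 3*(D*(-2 + D)) = 3*D*(-2 + D))
L(G, c) = 18 (L(G, c) = -2*(-9) = 18)
L(d(-2), -15)*(y(-8) - 232) = 18*(3*(-8)*(-2 - 8) - 232) = 18*(3*(-8)*(-10) - 232) = 18*(240 - 232) = 18*8 = 144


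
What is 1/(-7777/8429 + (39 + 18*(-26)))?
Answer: -8429/3623818 ≈ -0.0023260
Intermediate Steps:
1/(-7777/8429 + (39 + 18*(-26))) = 1/(-7777*1/8429 + (39 - 468)) = 1/(-7777/8429 - 429) = 1/(-3623818/8429) = -8429/3623818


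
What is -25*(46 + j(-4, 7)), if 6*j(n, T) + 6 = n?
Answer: -3325/3 ≈ -1108.3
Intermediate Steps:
j(n, T) = -1 + n/6
-25*(46 + j(-4, 7)) = -25*(46 + (-1 + (⅙)*(-4))) = -25*(46 + (-1 - ⅔)) = -25*(46 - 5/3) = -25*133/3 = -3325/3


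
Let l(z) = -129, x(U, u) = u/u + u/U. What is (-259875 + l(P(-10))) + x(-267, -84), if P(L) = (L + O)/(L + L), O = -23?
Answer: -23140239/89 ≈ -2.6000e+5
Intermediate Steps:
P(L) = (-23 + L)/(2*L) (P(L) = (L - 23)/(L + L) = (-23 + L)/((2*L)) = (-23 + L)*(1/(2*L)) = (-23 + L)/(2*L))
x(U, u) = 1 + u/U
(-259875 + l(P(-10))) + x(-267, -84) = (-259875 - 129) + (-267 - 84)/(-267) = -260004 - 1/267*(-351) = -260004 + 117/89 = -23140239/89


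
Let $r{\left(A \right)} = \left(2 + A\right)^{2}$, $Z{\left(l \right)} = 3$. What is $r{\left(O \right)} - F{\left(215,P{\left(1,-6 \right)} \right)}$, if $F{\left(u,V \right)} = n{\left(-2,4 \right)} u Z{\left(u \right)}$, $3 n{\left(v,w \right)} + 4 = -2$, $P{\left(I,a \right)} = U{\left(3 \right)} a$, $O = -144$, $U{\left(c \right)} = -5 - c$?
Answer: $21454$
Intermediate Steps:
$P{\left(I,a \right)} = - 8 a$ ($P{\left(I,a \right)} = \left(-5 - 3\right) a = - 8 a$)
$n{\left(v,w \right)} = -2$ ($n{\left(v,w \right)} = - \frac{4}{3} + \frac{1}{3} \left(-2\right) = - \frac{4}{3} - \frac{2}{3} = -2$)
$F{\left(u,V \right)} = - 6 u$ ($F{\left(u,V \right)} = - 2 u 3 = - 6 u$)
$r{\left(O \right)} - F{\left(215,P{\left(1,-6 \right)} \right)} = \left(2 - 144\right)^{2} - \left(-6\right) 215 = \left(-142\right)^{2} - -1290 = 20164 + 1290 = 21454$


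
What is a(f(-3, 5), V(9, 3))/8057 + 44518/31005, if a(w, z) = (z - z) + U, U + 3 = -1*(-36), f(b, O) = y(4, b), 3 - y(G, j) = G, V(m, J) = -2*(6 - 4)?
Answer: 359704691/249807285 ≈ 1.4399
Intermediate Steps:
V(m, J) = -4 (V(m, J) = -2*2 = -4)
y(G, j) = 3 - G
f(b, O) = -1 (f(b, O) = 3 - 1*4 = 3 - 4 = -1)
U = 33 (U = -3 - 1*(-36) = -3 + 36 = 33)
a(w, z) = 33 (a(w, z) = (z - z) + 33 = 0 + 33 = 33)
a(f(-3, 5), V(9, 3))/8057 + 44518/31005 = 33/8057 + 44518/31005 = 359704691/249807285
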